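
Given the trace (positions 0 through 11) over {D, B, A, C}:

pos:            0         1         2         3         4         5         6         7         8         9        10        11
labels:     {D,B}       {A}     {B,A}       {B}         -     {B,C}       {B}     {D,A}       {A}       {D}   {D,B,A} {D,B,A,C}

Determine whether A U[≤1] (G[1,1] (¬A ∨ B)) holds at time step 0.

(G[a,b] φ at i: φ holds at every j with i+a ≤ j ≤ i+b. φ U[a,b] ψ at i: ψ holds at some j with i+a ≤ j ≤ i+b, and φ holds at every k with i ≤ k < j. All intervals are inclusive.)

Does not hold

Need some j in [0,1] with G[1,1] (¬A ∨ B), and A at every k in [0,j-1].
  j=0: G[1,1] (¬A ∨ B) — fails at 1.
  j=1: G[1,1] (¬A ∨ B) holds, but A fails at k=0 → not this j.
No j in the window works → until fails.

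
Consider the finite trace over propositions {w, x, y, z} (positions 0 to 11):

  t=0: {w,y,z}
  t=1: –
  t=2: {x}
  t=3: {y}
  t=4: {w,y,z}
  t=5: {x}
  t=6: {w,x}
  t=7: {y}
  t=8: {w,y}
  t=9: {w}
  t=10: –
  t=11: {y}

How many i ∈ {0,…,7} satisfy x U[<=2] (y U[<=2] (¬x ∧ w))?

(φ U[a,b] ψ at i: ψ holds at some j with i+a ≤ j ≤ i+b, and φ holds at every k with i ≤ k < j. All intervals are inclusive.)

7

Evaluate at each i in [0,7]:
  i=0: ✓ (rhs at j=0)
  i=1: ✗ (lhs fails at k=1 before rhs at j=3)
  i=2: ✓ (rhs at j=3; lhs holds on [2,2])
  i=3: ✓ (rhs at j=3)
  i=4: ✓ (rhs at j=4)
  i=5: ✓ (rhs at j=7; lhs holds on [5,6])
  i=6: ✓ (rhs at j=7; lhs holds on [6,6])
  i=7: ✓ (rhs at j=7)
Positions where it holds: {0, 2, 3, 4, 5, 6, 7} → 7.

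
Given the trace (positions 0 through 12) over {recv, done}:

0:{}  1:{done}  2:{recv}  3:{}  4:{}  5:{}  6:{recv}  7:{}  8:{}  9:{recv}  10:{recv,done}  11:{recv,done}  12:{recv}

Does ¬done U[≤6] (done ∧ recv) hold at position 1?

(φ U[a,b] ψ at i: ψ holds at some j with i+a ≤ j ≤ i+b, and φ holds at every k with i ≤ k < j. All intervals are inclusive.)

Need some j in [1,7] with (done ∧ recv), and ¬done at every k in [1,j-1].
  j=1: (done ∧ recv) false.
  j=2: (done ∧ recv) false.
  j=3: (done ∧ recv) false.
  j=4: (done ∧ recv) false.
  j=5: (done ∧ recv) false.
  j=6: (done ∧ recv) false.
  j=7: (done ∧ recv) false.
No j in the window works → until fails.

No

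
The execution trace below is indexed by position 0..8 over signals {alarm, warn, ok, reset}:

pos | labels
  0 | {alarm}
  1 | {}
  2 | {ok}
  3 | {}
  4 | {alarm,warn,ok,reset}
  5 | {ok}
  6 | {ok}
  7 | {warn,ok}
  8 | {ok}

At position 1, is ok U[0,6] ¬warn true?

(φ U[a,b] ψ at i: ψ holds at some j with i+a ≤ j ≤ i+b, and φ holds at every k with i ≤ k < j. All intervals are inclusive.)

Need some j in [1,7] with ¬warn, and ok at every k in [1,j-1].
  j=1: ¬warn holds; no prefix to check → satisfied.

Yes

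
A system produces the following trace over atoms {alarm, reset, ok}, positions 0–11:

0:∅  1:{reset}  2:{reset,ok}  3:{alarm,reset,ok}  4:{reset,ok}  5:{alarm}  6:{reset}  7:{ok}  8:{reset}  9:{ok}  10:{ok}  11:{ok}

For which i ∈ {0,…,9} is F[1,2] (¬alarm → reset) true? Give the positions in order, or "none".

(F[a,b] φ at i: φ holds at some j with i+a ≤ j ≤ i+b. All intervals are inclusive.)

0, 1, 2, 3, 4, 5, 6, 7

Evaluate at each i in [0,9]:
  i=0: ✓ (witness j=1)
  i=1: ✓ (witness j=2)
  i=2: ✓ (witness j=3)
  i=3: ✓ (witness j=4)
  i=4: ✓ (witness j=5)
  i=5: ✓ (witness j=6)
  i=6: ✓ (witness j=8)
  i=7: ✓ (witness j=8)
  i=8: ✗ (none in [9,10])
  i=9: ✗ (none in [10,11])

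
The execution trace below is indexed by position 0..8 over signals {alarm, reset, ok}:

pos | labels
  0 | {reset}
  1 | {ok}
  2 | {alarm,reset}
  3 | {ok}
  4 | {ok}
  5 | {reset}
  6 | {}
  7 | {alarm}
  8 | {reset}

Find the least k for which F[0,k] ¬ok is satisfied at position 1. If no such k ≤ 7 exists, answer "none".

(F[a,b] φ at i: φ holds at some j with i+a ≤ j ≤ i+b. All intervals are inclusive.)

1

Scan j = 1,2,… for ¬ok:
  j=1: fails
  j=2: holds
First hit at j=2, so smallest k = 2-1 = 1.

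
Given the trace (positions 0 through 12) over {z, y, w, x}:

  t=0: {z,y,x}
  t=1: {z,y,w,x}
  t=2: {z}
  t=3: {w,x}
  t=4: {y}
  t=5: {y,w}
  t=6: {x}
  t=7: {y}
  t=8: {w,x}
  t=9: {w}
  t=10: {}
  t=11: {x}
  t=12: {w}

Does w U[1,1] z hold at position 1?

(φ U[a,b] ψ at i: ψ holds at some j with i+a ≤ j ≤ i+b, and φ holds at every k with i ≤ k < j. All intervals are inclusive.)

Need some j in [2,2] with z, and w at every k in [1,j-1].
  j=2: z holds; w holds at every k in [1,1] → satisfied.

Holds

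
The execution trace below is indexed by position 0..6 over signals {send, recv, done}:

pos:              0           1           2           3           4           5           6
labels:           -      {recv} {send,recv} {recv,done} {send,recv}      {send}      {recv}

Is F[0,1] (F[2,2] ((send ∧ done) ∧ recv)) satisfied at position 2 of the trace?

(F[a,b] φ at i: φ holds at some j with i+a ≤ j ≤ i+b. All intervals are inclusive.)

Does not hold

Check F[2,2] ((send ∧ done) ∧ recv) at each j in [2,3]:
  j=2: fails (none in [4,4])
  j=3: fails (none in [5,5])
No position in the window satisfies it → formula fails.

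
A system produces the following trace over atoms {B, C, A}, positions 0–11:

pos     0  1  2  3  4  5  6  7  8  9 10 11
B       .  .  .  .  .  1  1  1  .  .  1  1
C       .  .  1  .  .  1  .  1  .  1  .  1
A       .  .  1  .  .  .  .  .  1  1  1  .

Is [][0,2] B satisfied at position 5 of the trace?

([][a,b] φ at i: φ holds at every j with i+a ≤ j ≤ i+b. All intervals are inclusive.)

Yes

Check B at every j in [5,7]:
  j=5: true
  j=6: true
  j=7: true
All positions satisfy it → formula holds.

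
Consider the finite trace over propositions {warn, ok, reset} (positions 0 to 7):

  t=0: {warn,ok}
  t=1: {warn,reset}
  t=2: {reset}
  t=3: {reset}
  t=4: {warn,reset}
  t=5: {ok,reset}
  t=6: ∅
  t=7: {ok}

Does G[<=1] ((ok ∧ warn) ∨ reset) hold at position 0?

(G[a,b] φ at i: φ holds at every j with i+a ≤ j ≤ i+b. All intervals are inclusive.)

True

Check ((ok ∧ warn) ∨ reset) at every j in [0,1]:
  j=0: true
  j=1: true
All positions satisfy it → formula holds.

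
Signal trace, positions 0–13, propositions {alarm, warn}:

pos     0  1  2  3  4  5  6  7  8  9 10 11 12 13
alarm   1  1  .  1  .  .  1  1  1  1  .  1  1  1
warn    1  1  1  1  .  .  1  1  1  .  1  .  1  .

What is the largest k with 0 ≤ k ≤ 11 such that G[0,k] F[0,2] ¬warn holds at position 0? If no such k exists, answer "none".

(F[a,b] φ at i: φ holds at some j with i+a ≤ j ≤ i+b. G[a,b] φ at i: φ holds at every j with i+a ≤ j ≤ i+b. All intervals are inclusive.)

none

F[0,2] ¬warn must hold from j=0 onward; find where it first fails.
  j=0: fails → no k works.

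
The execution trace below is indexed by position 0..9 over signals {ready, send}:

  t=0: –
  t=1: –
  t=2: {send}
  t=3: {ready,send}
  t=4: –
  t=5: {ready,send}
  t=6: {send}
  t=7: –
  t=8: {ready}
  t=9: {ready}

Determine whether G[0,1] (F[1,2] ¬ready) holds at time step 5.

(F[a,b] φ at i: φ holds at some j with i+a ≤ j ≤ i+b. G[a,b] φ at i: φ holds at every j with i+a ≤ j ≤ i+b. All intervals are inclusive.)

Check F[1,2] ¬ready at every j in [5,6]:
  j=5: holds (witness at 6)
  j=6: holds (witness at 7)
All positions satisfy it → formula holds.

Yes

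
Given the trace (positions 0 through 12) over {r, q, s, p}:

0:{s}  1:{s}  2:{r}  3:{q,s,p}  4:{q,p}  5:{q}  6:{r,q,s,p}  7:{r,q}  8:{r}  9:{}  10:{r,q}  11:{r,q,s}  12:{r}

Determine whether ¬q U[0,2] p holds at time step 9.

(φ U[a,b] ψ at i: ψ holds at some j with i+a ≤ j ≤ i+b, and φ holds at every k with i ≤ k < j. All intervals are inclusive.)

Does not hold

Need some j in [9,11] with p, and ¬q at every k in [9,j-1].
  j=9: p false.
  j=10: p false.
  j=11: p false.
No j in the window works → until fails.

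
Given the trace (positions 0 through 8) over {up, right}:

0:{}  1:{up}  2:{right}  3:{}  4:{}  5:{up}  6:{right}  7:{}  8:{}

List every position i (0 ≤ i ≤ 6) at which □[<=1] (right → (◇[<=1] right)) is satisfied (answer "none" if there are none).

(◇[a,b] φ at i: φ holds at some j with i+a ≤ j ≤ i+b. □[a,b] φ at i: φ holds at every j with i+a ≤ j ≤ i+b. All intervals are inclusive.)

Evaluate at each i in [0,6]:
  i=0: ✓ (all of [0,1])
  i=1: ✓ (all of [1,2])
  i=2: ✓ (all of [2,3])
  i=3: ✓ (all of [3,4])
  i=4: ✓ (all of [4,5])
  i=5: ✓ (all of [5,6])
  i=6: ✓ (all of [6,7])

0, 1, 2, 3, 4, 5, 6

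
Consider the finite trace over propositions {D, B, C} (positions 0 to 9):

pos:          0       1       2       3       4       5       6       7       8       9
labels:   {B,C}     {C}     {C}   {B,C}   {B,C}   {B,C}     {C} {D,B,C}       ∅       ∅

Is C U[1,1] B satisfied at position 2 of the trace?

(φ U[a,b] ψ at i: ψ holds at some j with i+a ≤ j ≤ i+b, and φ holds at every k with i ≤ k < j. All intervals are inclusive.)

True

Need some j in [3,3] with B, and C at every k in [2,j-1].
  j=3: B holds; C holds at every k in [2,2] → satisfied.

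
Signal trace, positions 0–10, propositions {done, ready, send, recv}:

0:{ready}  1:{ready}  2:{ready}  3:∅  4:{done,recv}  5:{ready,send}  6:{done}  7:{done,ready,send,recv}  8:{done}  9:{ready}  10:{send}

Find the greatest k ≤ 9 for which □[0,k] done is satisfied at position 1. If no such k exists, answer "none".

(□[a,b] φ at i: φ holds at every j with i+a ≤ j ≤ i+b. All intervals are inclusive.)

done must hold from j=1 onward; find where it first fails.
  j=1: fails → no k works.

none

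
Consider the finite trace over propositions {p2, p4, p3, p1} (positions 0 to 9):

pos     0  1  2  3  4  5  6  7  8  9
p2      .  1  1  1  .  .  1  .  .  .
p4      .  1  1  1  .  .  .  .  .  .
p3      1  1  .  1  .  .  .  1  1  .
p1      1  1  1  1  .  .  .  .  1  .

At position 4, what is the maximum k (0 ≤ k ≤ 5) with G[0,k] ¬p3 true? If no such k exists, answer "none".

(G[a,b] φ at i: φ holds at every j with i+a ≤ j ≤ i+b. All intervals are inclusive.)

¬p3 must hold from j=4 onward; find where it first fails.
  j=4: holds
  j=5: holds
  j=6: holds
  j=7: fails
Holds on [4,6], so largest k = 2.

2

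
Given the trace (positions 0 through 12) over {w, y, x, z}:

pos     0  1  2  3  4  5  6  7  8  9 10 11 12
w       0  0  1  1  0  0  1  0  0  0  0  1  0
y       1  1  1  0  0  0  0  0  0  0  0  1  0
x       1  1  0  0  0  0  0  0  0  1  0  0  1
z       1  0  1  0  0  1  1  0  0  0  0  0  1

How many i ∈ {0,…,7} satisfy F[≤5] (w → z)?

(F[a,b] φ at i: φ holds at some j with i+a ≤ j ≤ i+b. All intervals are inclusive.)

8

Evaluate at each i in [0,7]:
  i=0: ✓ (witness j=0)
  i=1: ✓ (witness j=1)
  i=2: ✓ (witness j=2)
  i=3: ✓ (witness j=4)
  i=4: ✓ (witness j=4)
  i=5: ✓ (witness j=5)
  i=6: ✓ (witness j=6)
  i=7: ✓ (witness j=7)
Positions where it holds: {0, 1, 2, 3, 4, 5, 6, 7} → 8.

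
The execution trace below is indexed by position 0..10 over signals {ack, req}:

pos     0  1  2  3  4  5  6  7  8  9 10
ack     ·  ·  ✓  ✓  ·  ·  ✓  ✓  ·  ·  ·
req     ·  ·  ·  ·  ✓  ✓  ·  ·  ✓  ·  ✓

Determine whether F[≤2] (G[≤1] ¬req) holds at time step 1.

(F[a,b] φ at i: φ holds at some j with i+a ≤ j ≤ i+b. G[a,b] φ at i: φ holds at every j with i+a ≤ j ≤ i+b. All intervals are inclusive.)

Check G[≤1] ¬req at each j in [1,3]:
  j=1: holds on [1,2]
  j=2: holds on [2,3]
  j=3: fails at 4
Found at j=1 → formula holds.

Holds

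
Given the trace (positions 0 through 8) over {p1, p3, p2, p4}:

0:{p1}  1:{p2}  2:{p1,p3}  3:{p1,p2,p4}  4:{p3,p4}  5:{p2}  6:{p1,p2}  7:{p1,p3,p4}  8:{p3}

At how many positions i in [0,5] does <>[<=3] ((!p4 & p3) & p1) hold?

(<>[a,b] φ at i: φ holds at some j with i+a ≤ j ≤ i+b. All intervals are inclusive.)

3

Evaluate at each i in [0,5]:
  i=0: ✓ (witness j=2)
  i=1: ✓ (witness j=2)
  i=2: ✓ (witness j=2)
  i=3: ✗ (none in [3,6])
  i=4: ✗ (none in [4,7])
  i=5: ✗ (none in [5,8])
Positions where it holds: {0, 1, 2} → 3.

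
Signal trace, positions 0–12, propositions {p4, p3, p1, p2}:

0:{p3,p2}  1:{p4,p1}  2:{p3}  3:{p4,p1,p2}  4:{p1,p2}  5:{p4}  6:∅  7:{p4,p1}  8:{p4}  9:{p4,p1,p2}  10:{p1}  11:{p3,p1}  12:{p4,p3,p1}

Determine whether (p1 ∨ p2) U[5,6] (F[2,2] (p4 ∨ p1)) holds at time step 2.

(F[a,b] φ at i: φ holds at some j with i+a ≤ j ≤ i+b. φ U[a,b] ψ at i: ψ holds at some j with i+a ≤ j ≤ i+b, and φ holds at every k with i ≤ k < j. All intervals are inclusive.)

Does not hold

Need some j in [7,8] with F[2,2] (p4 ∨ p1), and (p1 ∨ p2) at every k in [2,j-1].
  j=7: F[2,2] (p4 ∨ p1) holds, but (p1 ∨ p2) fails at k=2 → not this j.
  j=8: F[2,2] (p4 ∨ p1) holds, but (p1 ∨ p2) fails at k=2 → not this j.
No j in the window works → until fails.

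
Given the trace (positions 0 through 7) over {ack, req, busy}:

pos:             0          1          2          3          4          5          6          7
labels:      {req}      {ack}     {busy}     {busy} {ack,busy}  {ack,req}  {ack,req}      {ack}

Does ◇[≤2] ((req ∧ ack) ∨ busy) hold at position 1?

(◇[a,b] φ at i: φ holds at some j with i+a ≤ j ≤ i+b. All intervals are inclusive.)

True

Check ((req ∧ ack) ∨ busy) at each j in [1,3]:
  j=1: false
  j=2: true
  j=3: true
Found at j=2 → formula holds.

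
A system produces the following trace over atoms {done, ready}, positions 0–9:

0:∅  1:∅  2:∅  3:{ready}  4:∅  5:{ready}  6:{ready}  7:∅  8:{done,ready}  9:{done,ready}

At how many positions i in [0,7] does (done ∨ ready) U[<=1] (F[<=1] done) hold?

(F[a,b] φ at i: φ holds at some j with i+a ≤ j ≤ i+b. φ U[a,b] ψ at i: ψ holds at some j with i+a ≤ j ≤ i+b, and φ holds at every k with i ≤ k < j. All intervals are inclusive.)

Evaluate at each i in [0,7]:
  i=0: ✗ (no rhs in [0,1])
  i=1: ✗ (no rhs in [1,2])
  i=2: ✗ (no rhs in [2,3])
  i=3: ✗ (no rhs in [3,4])
  i=4: ✗ (no rhs in [4,5])
  i=5: ✗ (no rhs in [5,6])
  i=6: ✓ (rhs at j=7; lhs holds on [6,6])
  i=7: ✓ (rhs at j=7)
Positions where it holds: {6, 7} → 2.

2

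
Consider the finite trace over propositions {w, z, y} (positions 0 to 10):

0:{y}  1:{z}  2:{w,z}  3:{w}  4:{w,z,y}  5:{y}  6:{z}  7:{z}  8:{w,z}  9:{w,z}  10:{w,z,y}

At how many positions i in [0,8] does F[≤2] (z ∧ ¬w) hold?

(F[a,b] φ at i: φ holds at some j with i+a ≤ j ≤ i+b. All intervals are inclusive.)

Evaluate at each i in [0,8]:
  i=0: ✓ (witness j=1)
  i=1: ✓ (witness j=1)
  i=2: ✗ (none in [2,4])
  i=3: ✗ (none in [3,5])
  i=4: ✓ (witness j=6)
  i=5: ✓ (witness j=6)
  i=6: ✓ (witness j=6)
  i=7: ✓ (witness j=7)
  i=8: ✗ (none in [8,10])
Positions where it holds: {0, 1, 4, 5, 6, 7} → 6.

6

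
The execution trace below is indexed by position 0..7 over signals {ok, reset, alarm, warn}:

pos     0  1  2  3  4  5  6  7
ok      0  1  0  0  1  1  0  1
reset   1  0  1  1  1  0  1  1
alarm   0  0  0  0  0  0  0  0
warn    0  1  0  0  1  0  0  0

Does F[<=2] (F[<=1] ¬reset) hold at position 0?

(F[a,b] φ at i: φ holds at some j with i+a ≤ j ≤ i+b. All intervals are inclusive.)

Yes

Check F[<=1] ¬reset at each j in [0,2]:
  j=0: holds (witness at 1)
  j=1: holds (witness at 1)
  j=2: fails (none in [2,3])
Found at j=0 → formula holds.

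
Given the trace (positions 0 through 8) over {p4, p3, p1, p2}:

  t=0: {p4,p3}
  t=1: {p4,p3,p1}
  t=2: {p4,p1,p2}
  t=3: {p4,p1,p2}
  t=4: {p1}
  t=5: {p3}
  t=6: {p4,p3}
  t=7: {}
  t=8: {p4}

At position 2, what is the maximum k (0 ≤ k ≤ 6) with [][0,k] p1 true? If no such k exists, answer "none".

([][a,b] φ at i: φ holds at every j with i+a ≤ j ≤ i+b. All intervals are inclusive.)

p1 must hold from j=2 onward; find where it first fails.
  j=2: holds
  j=3: holds
  j=4: holds
  j=5: fails
Holds on [2,4], so largest k = 2.

2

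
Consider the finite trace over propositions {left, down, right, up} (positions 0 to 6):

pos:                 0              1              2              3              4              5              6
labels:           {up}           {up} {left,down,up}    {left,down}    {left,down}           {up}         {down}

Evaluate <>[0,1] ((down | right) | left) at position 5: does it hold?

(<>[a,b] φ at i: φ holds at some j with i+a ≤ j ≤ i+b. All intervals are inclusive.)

True

Check ((down | right) | left) at each j in [5,6]:
  j=5: false
  j=6: true
Found at j=6 → formula holds.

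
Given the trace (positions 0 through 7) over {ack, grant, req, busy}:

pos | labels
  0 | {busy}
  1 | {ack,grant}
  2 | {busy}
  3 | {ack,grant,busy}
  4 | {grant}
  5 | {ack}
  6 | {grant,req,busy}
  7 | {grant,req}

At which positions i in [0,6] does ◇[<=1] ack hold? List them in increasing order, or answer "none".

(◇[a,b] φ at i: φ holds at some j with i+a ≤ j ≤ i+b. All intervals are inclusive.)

Evaluate at each i in [0,6]:
  i=0: ✓ (witness j=1)
  i=1: ✓ (witness j=1)
  i=2: ✓ (witness j=3)
  i=3: ✓ (witness j=3)
  i=4: ✓ (witness j=5)
  i=5: ✓ (witness j=5)
  i=6: ✗ (none in [6,7])

0, 1, 2, 3, 4, 5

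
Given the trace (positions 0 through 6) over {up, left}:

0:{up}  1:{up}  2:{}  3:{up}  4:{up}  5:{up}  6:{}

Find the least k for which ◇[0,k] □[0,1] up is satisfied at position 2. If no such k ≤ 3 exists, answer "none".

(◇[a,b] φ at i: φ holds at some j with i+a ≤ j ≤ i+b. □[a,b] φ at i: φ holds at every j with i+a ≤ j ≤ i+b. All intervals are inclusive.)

1

Scan j = 2,3,… for □[0,1] up:
  j=2: fails
  j=3: holds
First hit at j=3, so smallest k = 3-2 = 1.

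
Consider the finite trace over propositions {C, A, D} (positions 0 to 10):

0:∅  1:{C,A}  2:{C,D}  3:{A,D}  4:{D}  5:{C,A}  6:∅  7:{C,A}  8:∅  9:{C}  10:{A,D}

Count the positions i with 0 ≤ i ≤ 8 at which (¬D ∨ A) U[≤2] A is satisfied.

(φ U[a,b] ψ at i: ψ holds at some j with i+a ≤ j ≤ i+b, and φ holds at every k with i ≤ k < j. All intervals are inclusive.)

7

Evaluate at each i in [0,8]:
  i=0: ✓ (rhs at j=1; lhs holds on [0,0])
  i=1: ✓ (rhs at j=1)
  i=2: ✗ (lhs fails at k=2 before rhs at j=3)
  i=3: ✓ (rhs at j=3)
  i=4: ✗ (lhs fails at k=4 before rhs at j=5)
  i=5: ✓ (rhs at j=5)
  i=6: ✓ (rhs at j=7; lhs holds on [6,6])
  i=7: ✓ (rhs at j=7)
  i=8: ✓ (rhs at j=10; lhs holds on [8,9])
Positions where it holds: {0, 1, 3, 5, 6, 7, 8} → 7.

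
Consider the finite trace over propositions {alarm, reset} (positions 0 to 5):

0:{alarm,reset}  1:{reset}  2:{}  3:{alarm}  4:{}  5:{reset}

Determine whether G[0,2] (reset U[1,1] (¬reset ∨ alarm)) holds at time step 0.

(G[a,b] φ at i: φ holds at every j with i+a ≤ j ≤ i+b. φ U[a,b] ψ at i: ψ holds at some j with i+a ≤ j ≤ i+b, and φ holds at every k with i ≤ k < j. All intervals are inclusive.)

No

Check (reset U[1,1] (¬reset ∨ alarm)) at every j in [0,2]:
  j=0: fails
  j=1: holds
  j=2: fails
Fails at j=0 → formula fails.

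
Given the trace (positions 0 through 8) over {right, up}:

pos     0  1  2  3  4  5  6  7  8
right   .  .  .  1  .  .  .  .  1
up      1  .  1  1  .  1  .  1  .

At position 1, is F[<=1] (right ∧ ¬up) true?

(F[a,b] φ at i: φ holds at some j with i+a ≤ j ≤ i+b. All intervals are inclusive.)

Does not hold

Check (right ∧ ¬up) at each j in [1,2]:
  j=1: false
  j=2: false
No position in the window satisfies it → formula fails.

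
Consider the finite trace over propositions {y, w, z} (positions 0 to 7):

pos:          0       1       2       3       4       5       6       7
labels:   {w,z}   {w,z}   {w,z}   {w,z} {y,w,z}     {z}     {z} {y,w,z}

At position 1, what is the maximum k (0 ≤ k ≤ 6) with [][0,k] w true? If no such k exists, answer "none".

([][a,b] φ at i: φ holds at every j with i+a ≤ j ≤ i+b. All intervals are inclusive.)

3

w must hold from j=1 onward; find where it first fails.
  j=1: holds
  j=2: holds
  j=3: holds
  j=4: holds
  j=5: fails
Holds on [1,4], so largest k = 3.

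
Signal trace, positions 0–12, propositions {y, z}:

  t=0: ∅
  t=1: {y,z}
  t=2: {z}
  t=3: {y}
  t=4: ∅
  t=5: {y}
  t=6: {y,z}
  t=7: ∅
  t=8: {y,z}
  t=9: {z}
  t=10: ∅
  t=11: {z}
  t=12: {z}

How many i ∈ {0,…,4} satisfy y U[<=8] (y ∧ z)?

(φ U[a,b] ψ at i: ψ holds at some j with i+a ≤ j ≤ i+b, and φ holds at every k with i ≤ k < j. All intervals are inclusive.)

1

Evaluate at each i in [0,4]:
  i=0: ✗ (lhs fails at k=0 before rhs at j=1)
  i=1: ✓ (rhs at j=1)
  i=2: ✗ (lhs fails at k=2 before rhs at j=6)
  i=3: ✗ (lhs fails at k=4 before rhs at j=6)
  i=4: ✗ (lhs fails at k=4 before rhs at j=6)
Positions where it holds: {1} → 1.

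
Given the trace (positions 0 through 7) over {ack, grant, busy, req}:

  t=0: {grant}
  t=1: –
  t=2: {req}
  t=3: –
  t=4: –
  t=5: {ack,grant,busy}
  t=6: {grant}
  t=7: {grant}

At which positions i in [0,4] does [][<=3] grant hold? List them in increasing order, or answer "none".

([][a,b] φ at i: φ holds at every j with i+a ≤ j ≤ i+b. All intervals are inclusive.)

none

Evaluate at each i in [0,4]:
  i=0: ✗ (fails at j=1)
  i=1: ✗ (fails at j=1)
  i=2: ✗ (fails at j=2)
  i=3: ✗ (fails at j=3)
  i=4: ✗ (fails at j=4)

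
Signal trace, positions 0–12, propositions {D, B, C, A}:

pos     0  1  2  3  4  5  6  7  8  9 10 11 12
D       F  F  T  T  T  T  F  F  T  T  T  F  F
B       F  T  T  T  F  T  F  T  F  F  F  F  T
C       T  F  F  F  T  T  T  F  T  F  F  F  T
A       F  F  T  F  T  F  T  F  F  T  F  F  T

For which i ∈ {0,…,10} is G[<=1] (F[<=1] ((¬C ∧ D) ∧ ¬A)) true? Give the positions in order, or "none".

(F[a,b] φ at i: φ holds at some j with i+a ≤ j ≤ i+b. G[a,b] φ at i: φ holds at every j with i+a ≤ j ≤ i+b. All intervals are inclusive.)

2, 9

Evaluate at each i in [0,10]:
  i=0: ✗ (fails at j=0)
  i=1: ✗ (fails at j=1)
  i=2: ✓ (all of [2,3])
  i=3: ✗ (fails at j=4)
  i=4: ✗ (fails at j=4)
  i=5: ✗ (fails at j=5)
  i=6: ✗ (fails at j=6)
  i=7: ✗ (fails at j=7)
  i=8: ✗ (fails at j=8)
  i=9: ✓ (all of [9,10])
  i=10: ✗ (fails at j=11)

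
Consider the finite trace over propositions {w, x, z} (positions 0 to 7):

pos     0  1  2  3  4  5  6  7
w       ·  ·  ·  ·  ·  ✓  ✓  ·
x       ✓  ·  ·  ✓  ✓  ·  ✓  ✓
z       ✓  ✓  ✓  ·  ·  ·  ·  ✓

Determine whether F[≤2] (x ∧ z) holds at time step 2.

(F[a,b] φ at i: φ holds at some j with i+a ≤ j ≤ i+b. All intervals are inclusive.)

Check (x ∧ z) at each j in [2,4]:
  j=2: false
  j=3: false
  j=4: false
No position in the window satisfies it → formula fails.

False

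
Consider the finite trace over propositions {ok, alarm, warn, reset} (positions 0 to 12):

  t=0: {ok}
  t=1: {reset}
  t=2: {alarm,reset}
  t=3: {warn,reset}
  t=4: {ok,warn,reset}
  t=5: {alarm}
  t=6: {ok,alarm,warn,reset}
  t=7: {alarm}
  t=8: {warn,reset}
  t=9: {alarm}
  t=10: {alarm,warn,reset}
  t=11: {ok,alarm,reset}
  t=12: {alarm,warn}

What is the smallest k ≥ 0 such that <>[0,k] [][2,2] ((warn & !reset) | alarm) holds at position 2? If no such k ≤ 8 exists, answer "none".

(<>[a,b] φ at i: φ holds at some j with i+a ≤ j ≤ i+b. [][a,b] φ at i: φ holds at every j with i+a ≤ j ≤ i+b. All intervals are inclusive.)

Scan j = 2,3,… for [][2,2] ((warn & !reset) | alarm):
  j=2: fails
  j=3: holds
First hit at j=3, so smallest k = 3-2 = 1.

1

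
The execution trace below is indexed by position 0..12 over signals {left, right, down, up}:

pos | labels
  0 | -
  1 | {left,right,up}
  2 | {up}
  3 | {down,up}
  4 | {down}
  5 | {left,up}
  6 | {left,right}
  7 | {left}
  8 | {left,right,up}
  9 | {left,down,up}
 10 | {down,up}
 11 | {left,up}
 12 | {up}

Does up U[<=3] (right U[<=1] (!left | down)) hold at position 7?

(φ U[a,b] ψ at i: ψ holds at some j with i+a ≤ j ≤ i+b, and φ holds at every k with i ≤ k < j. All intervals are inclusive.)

Need some j in [7,10] with (right U[<=1] (!left | down)), and up at every k in [7,j-1].
  j=7: (right U[<=1] (!left | down)) — fails.
  j=8: (right U[<=1] (!left | down)) holds, but up fails at k=7 → not this j.
  j=9: (right U[<=1] (!left | down)) holds, but up fails at k=7 → not this j.
  j=10: (right U[<=1] (!left | down)) holds, but up fails at k=7 → not this j.
No j in the window works → until fails.

Does not hold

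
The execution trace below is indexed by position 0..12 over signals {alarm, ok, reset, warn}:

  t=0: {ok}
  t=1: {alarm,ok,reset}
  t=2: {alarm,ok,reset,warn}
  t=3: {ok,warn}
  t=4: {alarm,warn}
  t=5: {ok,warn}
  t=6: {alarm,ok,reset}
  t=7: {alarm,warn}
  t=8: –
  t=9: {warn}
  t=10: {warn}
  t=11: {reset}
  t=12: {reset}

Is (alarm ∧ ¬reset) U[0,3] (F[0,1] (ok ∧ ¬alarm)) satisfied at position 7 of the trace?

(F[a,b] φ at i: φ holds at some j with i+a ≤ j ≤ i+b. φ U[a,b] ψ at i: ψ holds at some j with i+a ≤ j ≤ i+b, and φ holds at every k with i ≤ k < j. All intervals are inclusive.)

No

Need some j in [7,10] with F[0,1] (ok ∧ ¬alarm), and (alarm ∧ ¬reset) at every k in [7,j-1].
  j=7: F[0,1] (ok ∧ ¬alarm) — fails (none in [7,8]).
  j=8: F[0,1] (ok ∧ ¬alarm) — fails (none in [8,9]).
  j=9: F[0,1] (ok ∧ ¬alarm) — fails (none in [9,10]).
  j=10: F[0,1] (ok ∧ ¬alarm) — fails (none in [10,11]).
No j in the window works → until fails.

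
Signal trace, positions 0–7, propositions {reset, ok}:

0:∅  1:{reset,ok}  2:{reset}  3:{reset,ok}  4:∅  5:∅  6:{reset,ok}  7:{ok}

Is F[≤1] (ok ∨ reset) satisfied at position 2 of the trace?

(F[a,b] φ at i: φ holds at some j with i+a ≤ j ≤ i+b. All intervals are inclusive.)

Yes

Check (ok ∨ reset) at each j in [2,3]:
  j=2: true
  j=3: true
Found at j=2 → formula holds.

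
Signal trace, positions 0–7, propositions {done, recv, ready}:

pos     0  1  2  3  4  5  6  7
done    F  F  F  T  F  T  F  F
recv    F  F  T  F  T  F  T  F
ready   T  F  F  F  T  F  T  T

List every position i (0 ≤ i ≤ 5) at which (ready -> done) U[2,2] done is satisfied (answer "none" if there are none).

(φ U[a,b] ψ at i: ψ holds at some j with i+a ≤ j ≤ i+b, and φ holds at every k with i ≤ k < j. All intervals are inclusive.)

Evaluate at each i in [0,5]:
  i=0: ✗ (no rhs in [2,2])
  i=1: ✓ (rhs at j=3; lhs holds on [1,2])
  i=2: ✗ (no rhs in [4,4])
  i=3: ✗ (lhs fails at k=4 before rhs at j=5)
  i=4: ✗ (no rhs in [6,6])
  i=5: ✗ (no rhs in [7,7])

1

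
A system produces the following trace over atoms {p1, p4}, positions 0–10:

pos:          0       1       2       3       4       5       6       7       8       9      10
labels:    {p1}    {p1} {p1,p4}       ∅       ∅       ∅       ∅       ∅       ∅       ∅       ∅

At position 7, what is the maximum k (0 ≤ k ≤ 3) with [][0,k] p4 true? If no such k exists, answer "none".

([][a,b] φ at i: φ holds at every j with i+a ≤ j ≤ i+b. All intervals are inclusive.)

p4 must hold from j=7 onward; find where it first fails.
  j=7: fails → no k works.

none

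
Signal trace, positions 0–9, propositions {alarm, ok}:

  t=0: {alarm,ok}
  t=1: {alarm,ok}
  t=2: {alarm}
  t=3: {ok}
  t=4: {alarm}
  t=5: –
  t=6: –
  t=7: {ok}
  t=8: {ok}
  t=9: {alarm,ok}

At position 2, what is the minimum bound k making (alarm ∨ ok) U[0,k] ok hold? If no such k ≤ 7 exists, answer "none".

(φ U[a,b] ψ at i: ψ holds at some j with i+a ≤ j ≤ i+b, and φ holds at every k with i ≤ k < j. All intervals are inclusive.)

Need earliest j ≥ 2 with ok, and (alarm ∨ ok) at every k in [2,j-1].
  j=2: rhs fails.
  j=3: rhs holds; lhs holds on [2,2]. k = 1.

1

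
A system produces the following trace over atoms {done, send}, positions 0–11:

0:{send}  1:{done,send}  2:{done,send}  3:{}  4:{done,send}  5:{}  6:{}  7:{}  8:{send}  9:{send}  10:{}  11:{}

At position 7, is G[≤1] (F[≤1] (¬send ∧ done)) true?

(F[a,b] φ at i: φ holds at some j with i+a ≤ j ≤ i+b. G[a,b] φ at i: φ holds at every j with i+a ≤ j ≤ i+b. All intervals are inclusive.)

Check F[≤1] (¬send ∧ done) at every j in [7,8]:
  j=7: fails (none in [7,8])
  j=8: fails (none in [8,9])
Fails at j=7 → formula fails.

No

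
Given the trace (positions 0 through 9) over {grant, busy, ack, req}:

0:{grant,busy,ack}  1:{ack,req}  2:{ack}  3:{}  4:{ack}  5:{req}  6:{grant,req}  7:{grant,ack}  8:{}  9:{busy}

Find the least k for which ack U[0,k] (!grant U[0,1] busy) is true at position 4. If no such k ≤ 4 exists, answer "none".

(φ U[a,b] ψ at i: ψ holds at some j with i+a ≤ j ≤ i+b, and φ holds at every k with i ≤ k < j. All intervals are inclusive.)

none

Need earliest j ≥ 4 with (!grant U[0,1] busy), and ack at every k in [4,j-1].
  j=4: rhs fails.
  j=5: rhs fails.
  j=6: rhs fails.
  j=7: rhs fails.
  j=8: rhs holds but lhs fails at k=5.
No witness within the range → none.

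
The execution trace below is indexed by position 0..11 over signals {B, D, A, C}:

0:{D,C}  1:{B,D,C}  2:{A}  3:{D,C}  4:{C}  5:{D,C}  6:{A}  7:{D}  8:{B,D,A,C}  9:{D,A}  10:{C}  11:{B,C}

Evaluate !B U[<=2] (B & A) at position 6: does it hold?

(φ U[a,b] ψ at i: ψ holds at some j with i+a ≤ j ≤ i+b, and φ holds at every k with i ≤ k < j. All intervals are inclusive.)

Yes

Need some j in [6,8] with (B & A), and !B at every k in [6,j-1].
  j=6: (B & A) false.
  j=7: (B & A) false.
  j=8: (B & A) holds; !B holds at every k in [6,7] → satisfied.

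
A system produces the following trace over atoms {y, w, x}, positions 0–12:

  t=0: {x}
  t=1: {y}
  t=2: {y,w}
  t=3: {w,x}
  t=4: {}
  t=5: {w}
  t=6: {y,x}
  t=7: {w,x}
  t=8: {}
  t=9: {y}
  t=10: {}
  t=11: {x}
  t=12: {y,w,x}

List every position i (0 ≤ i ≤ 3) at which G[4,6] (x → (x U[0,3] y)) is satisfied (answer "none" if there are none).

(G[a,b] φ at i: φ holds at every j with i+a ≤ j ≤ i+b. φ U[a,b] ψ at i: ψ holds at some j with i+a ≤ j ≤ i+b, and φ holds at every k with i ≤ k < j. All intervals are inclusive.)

0

Evaluate at each i in [0,3]:
  i=0: ✓ (all of [4,6])
  i=1: ✗ (fails at j=7)
  i=2: ✗ (fails at j=7)
  i=3: ✗ (fails at j=7)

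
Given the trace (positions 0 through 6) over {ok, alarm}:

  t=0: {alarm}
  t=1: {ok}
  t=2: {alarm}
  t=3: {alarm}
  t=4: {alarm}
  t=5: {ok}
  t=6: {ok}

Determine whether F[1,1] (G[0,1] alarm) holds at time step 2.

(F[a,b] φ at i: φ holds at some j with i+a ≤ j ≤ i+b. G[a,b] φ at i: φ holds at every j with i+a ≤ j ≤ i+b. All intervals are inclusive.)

Check G[0,1] alarm at each j in [3,3]:
  j=3: holds on [3,4]
Found at j=3 → formula holds.

True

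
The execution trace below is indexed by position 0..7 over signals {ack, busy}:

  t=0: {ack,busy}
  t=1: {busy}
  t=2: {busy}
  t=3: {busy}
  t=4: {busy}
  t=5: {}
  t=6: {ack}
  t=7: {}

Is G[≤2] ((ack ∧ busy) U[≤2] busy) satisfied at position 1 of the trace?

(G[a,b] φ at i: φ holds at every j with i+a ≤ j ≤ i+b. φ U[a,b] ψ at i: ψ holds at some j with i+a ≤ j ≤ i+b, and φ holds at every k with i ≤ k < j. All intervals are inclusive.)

Holds

Check ((ack ∧ busy) U[≤2] busy) at every j in [1,3]:
  j=1: holds
  j=2: holds
  j=3: holds
All positions satisfy it → formula holds.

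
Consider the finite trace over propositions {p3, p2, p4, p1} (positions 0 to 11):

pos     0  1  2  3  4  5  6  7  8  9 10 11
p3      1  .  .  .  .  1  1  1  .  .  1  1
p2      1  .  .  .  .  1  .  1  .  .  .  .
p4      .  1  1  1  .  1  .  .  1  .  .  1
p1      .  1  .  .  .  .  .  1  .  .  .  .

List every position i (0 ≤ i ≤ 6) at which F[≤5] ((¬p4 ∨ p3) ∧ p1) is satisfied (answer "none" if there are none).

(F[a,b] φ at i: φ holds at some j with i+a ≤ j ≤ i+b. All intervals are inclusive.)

2, 3, 4, 5, 6

Evaluate at each i in [0,6]:
  i=0: ✗ (none in [0,5])
  i=1: ✗ (none in [1,6])
  i=2: ✓ (witness j=7)
  i=3: ✓ (witness j=7)
  i=4: ✓ (witness j=7)
  i=5: ✓ (witness j=7)
  i=6: ✓ (witness j=7)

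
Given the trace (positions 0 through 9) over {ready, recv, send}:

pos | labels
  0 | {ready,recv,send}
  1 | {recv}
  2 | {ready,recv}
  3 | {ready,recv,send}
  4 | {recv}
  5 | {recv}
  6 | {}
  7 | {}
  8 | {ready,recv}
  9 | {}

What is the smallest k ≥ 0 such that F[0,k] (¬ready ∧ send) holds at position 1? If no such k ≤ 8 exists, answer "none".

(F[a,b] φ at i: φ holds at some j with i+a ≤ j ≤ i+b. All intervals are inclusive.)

Scan j = 1,2,… for (¬ready ∧ send):
  j=1: fails
  j=2: fails
  j=3: fails
  j=4: fails
  j=5: fails
  j=6: fails
  j=7: fails
  j=8: fails
  j=9: fails
No j in [1,9] satisfies it → none.

none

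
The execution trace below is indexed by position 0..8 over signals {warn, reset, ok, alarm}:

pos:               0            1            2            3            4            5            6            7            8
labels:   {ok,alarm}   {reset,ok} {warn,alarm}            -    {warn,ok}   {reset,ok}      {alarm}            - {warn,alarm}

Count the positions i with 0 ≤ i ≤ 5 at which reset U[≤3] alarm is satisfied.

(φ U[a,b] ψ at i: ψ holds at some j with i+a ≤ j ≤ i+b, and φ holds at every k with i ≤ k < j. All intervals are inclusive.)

4

Evaluate at each i in [0,5]:
  i=0: ✓ (rhs at j=0)
  i=1: ✓ (rhs at j=2; lhs holds on [1,1])
  i=2: ✓ (rhs at j=2)
  i=3: ✗ (lhs fails at k=3 before rhs at j=6)
  i=4: ✗ (lhs fails at k=4 before rhs at j=6)
  i=5: ✓ (rhs at j=6; lhs holds on [5,5])
Positions where it holds: {0, 1, 2, 5} → 4.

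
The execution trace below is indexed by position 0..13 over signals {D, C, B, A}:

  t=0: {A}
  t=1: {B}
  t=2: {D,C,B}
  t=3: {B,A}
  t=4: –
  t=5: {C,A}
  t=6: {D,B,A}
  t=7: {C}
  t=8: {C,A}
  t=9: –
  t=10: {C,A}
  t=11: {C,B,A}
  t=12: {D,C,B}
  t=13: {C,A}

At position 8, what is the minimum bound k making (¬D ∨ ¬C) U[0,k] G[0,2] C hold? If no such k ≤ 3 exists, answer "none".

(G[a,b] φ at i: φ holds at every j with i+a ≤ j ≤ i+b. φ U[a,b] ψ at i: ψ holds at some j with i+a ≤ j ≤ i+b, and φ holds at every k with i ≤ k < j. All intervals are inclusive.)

2

Need earliest j ≥ 8 with G[0,2] C, and (¬D ∨ ¬C) at every k in [8,j-1].
  j=8: rhs fails.
  j=9: rhs fails.
  j=10: rhs holds; lhs holds on [8,9]. k = 2.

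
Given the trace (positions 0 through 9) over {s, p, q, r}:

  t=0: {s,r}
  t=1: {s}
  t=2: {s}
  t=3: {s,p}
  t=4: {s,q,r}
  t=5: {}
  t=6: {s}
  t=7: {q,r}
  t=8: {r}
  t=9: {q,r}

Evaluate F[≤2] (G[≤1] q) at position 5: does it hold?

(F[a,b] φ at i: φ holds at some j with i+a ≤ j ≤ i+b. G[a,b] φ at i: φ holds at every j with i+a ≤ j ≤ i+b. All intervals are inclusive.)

Check G[≤1] q at each j in [5,7]:
  j=5: fails at 5
  j=6: fails at 6
  j=7: fails at 8
No position in the window satisfies it → formula fails.

No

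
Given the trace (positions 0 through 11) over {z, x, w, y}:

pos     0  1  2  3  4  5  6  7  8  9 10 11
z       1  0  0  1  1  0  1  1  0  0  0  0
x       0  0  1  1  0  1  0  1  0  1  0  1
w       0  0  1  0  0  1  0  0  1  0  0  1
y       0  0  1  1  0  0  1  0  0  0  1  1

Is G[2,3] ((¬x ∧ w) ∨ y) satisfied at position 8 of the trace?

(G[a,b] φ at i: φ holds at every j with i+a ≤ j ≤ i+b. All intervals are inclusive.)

Holds

Check ((¬x ∧ w) ∨ y) at every j in [10,11]:
  j=10: true
  j=11: true
All positions satisfy it → formula holds.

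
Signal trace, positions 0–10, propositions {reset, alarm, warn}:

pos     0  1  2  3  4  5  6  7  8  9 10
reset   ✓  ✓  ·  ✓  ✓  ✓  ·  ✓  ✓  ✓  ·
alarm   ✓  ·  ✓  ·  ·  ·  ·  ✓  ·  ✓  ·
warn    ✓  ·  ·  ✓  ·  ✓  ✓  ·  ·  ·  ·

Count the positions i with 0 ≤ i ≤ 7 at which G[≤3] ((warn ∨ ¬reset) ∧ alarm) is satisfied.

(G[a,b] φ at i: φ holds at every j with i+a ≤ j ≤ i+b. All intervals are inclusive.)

0

Evaluate at each i in [0,7]:
  i=0: ✗ (fails at j=1)
  i=1: ✗ (fails at j=1)
  i=2: ✗ (fails at j=3)
  i=3: ✗ (fails at j=3)
  i=4: ✗ (fails at j=4)
  i=5: ✗ (fails at j=5)
  i=6: ✗ (fails at j=6)
  i=7: ✗ (fails at j=7)
Positions where it holds: {} → 0.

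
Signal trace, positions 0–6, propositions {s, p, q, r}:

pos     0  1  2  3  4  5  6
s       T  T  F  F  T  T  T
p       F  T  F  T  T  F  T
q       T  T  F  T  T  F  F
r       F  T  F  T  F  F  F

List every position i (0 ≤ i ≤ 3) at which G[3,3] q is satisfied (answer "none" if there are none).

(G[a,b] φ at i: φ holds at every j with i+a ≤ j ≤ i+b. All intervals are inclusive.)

0, 1

Evaluate at each i in [0,3]:
  i=0: ✓ (all of [3,3])
  i=1: ✓ (all of [4,4])
  i=2: ✗ (fails at j=5)
  i=3: ✗ (fails at j=6)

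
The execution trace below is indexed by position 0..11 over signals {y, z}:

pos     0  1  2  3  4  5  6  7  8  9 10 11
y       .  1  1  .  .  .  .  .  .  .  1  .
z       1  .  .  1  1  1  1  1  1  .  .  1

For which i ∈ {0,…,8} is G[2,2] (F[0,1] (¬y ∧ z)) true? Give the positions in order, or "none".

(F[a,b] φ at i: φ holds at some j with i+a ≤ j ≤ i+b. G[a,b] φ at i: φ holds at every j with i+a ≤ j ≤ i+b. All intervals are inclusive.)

0, 1, 2, 3, 4, 5, 6, 8

Evaluate at each i in [0,8]:
  i=0: ✓ (all of [2,2])
  i=1: ✓ (all of [3,3])
  i=2: ✓ (all of [4,4])
  i=3: ✓ (all of [5,5])
  i=4: ✓ (all of [6,6])
  i=5: ✓ (all of [7,7])
  i=6: ✓ (all of [8,8])
  i=7: ✗ (fails at j=9)
  i=8: ✓ (all of [10,10])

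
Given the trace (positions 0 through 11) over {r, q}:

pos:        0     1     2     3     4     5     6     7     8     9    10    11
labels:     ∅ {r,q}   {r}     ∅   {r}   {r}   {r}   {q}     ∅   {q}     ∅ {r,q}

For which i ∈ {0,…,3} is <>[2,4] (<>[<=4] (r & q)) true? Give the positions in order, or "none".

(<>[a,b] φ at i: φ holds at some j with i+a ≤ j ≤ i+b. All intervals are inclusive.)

3

Evaluate at each i in [0,3]:
  i=0: ✗ (none in [2,4])
  i=1: ✗ (none in [3,5])
  i=2: ✗ (none in [4,6])
  i=3: ✓ (witness j=7)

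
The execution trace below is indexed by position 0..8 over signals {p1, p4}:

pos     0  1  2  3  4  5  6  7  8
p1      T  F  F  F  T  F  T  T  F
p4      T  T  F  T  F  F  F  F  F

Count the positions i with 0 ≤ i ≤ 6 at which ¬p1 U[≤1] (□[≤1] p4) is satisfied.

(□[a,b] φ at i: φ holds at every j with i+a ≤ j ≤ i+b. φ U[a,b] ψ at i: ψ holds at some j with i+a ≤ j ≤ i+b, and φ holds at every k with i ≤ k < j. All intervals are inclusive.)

1

Evaluate at each i in [0,6]:
  i=0: ✓ (rhs at j=0)
  i=1: ✗ (no rhs in [1,2])
  i=2: ✗ (no rhs in [2,3])
  i=3: ✗ (no rhs in [3,4])
  i=4: ✗ (no rhs in [4,5])
  i=5: ✗ (no rhs in [5,6])
  i=6: ✗ (no rhs in [6,7])
Positions where it holds: {0} → 1.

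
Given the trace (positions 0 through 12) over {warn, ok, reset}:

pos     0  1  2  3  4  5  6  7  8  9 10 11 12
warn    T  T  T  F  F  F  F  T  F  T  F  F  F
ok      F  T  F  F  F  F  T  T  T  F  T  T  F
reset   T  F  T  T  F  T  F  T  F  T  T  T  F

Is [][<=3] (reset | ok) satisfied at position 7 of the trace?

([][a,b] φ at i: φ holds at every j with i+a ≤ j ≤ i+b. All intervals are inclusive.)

Check (reset | ok) at every j in [7,10]:
  j=7: true
  j=8: true
  j=9: true
  j=10: true
All positions satisfy it → formula holds.

Yes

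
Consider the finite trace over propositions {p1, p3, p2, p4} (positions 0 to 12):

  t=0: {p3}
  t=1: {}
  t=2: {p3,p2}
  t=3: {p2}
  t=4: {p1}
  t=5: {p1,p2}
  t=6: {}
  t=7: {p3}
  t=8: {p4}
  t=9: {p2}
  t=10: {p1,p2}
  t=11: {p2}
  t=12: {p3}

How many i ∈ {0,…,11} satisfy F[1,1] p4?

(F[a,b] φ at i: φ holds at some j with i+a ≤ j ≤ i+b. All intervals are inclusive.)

1

Evaluate at each i in [0,11]:
  i=0: ✗ (none in [1,1])
  i=1: ✗ (none in [2,2])
  i=2: ✗ (none in [3,3])
  i=3: ✗ (none in [4,4])
  i=4: ✗ (none in [5,5])
  i=5: ✗ (none in [6,6])
  i=6: ✗ (none in [7,7])
  i=7: ✓ (witness j=8)
  i=8: ✗ (none in [9,9])
  i=9: ✗ (none in [10,10])
  i=10: ✗ (none in [11,11])
  i=11: ✗ (none in [12,12])
Positions where it holds: {7} → 1.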